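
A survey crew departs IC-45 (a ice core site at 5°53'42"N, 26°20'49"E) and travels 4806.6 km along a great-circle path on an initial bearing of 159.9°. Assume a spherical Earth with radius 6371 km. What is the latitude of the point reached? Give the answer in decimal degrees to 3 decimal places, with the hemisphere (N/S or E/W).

34.398°S

IC-45: φ = +5.89500°, λ = +26.34694°
δ = d/R = 4806.6/6371 = 0.754450 rad
φ₂ = arcsin(sin φ₁ cos δ + cos φ₁ sin δ cos θ)
   = arcsin(0.10271·0.72865 + 0.99471·0.68489·-0.93909) = -34.39789°
λ₂ = λ₁ + atan2(sin θ sin δ cos φ₁, cos δ − sin φ₁ sin φ₂) = 42.92065°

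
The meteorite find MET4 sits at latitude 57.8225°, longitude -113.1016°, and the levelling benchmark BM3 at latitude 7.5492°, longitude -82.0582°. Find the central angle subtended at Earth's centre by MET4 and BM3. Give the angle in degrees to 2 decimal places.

55.70°

Δφ = -50.2733°,  Δλ = 31.0434°
a = sin²(Δφ/2) + cos φ₁ cos φ₂ sin²(Δλ/2) = 0.218243
c = 2·arcsin(√a) = 0.972162 rad = 55.7008°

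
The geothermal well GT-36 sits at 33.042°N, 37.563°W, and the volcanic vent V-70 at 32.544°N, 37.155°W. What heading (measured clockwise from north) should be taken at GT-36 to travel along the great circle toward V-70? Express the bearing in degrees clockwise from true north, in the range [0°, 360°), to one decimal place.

145.3°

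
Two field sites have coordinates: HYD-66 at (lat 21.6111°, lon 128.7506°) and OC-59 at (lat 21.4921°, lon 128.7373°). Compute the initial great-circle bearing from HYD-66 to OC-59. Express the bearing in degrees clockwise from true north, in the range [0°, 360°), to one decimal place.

185.9°

Δλ = -0.0133°
y = sin Δλ · cos φ₂ = -0.000216
x = cos φ₁ sin φ₂ − sin φ₁ cos φ₂ cos Δλ = -0.002077
θ = atan2(y, x) = -174.0629° → 185.9371° (mod 360°)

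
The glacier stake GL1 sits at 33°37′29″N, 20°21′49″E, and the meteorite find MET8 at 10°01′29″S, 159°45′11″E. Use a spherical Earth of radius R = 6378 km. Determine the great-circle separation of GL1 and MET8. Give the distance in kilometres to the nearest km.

GL1: φ = +33.62472°, λ = +20.36361°
MET8: φ = -10.02472°, λ = +159.75306°
Δφ = -43.6494°,  Δλ = 139.3894°
a = sin²(Δφ/2) + cos φ₁ cos φ₂ sin²(Δλ/2) = 0.859437
c = 2·arcsin(√a) = 2.372978 rad = 135.9616°
d = R·c = 6378 × 2.372978 = 15134.9 km

15135 km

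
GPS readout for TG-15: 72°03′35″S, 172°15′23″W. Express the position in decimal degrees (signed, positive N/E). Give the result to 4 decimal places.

lat: 72.0597° S → -72.0597°
lon: 172.2564° W → -172.2564°

-72.0597°, -172.2564°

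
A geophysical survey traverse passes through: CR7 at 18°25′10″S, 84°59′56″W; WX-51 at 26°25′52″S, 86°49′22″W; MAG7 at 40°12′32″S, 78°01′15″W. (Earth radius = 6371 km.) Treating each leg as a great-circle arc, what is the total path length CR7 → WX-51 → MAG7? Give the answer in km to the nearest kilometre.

2645 km

CR7: φ = -18.41944°, λ = -84.99889°
WX-51: φ = -26.43111°, λ = -86.82278°
MAG7: φ = -40.20889°, λ = -78.02083°
CR7→WX-51: c = 0.142885 rad, d = 910.32 km
WX-51→MAG7: c = 0.272233 rad, d = 1734.39 km
Total = 910.32 + 1734.39 = 2644.72 km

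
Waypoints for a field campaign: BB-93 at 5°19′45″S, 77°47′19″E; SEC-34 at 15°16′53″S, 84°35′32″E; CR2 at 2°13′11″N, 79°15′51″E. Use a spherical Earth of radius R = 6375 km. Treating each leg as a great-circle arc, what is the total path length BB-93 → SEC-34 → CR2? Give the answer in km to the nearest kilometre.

BB-93: φ = -5.32917°, λ = +77.78861°
SEC-34: φ = -15.28139°, λ = +84.59222°
CR2: φ = +2.21972°, λ = +79.26417°
BB-93→SEC-34: c = 0.209242 rad, d = 1333.92 km
SEC-34→CR2: c = 0.319010 rad, d = 2033.69 km
Total = 1333.92 + 2033.69 = 3367.61 km

3368 km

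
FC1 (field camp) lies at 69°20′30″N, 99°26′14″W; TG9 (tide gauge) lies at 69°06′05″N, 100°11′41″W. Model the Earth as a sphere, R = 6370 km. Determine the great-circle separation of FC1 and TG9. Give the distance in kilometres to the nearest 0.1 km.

40.1 km

FC1: φ = +69.34167°, λ = -99.43722°
TG9: φ = +69.10139°, λ = -100.19472°
Δφ = -0.2403°,  Δλ = -0.7575°
a = sin²(Δφ/2) + cos φ₁ cos φ₂ sin²(Δλ/2) = 0.000010
c = 2·arcsin(√a) = 0.006292 rad = 0.3605°
d = R·c = 6370 × 0.006292 = 40.1 km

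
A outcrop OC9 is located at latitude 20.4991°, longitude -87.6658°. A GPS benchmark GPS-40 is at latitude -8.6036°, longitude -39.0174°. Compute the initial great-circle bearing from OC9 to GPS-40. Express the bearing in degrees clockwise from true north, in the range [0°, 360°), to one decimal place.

116.4°

Δλ = 48.6484°
y = sin Δλ · cos φ₂ = 0.742222
x = cos φ₁ sin φ₂ − sin φ₁ cos φ₂ cos Δλ = -0.368886
θ = atan2(y, x) = 116.4275° → 116.4275° (mod 360°)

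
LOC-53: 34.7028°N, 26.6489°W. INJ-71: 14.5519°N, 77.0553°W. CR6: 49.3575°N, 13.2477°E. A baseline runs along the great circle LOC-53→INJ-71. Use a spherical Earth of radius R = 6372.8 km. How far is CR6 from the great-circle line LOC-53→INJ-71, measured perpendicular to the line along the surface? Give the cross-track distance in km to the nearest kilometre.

1634 km

δ₁₃ = central angle LOC-53→CR6 = 0.568311 rad  (haversine)
θ₁₃ = bearing LOC-53→CR6 = 50.916°,  θ₁₂ = bearing LOC-53→INJ-71 = 259.025°
dₓₜ = R·arcsin(sin δ₁₃ · sin(θ₁₃ − θ₁₂)) = 6372.8·arcsin(0.53821·sin(-208.109°)) = 1633.824 km
|dₓₜ| = 1633.824 km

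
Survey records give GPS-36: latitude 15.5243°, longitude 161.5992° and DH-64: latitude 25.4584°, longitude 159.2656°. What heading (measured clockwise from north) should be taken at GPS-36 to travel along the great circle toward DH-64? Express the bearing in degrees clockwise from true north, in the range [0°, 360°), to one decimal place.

348.0°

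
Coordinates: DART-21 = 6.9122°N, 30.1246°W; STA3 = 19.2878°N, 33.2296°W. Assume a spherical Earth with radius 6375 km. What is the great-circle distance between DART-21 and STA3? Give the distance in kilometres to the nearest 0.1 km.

1417.3 km

Δφ = 12.3756°,  Δλ = -3.1050°
a = sin²(Δφ/2) + cos φ₁ cos φ₂ sin²(Δλ/2) = 0.012306
c = 2·arcsin(√a) = 0.222322 rad = 12.7381°
d = R·c = 6375 × 0.222322 = 1417.3 km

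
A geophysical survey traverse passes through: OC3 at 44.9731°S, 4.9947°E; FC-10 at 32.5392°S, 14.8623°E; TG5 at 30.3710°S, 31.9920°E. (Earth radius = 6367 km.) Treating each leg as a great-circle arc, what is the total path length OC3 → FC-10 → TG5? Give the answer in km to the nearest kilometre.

3262 km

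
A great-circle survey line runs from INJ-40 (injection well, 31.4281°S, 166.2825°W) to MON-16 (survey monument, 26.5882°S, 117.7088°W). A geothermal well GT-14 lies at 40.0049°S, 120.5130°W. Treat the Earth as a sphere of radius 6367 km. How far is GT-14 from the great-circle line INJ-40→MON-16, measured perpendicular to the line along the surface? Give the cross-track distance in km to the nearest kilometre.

1338 km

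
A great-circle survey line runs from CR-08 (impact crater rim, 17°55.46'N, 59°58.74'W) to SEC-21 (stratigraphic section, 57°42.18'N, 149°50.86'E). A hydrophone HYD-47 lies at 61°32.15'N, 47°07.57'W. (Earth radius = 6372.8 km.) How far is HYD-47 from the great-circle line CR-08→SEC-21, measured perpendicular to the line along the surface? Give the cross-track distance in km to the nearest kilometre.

1871 km

CR-08: φ = +17.92433°, λ = -59.97900°
SEC-21: φ = +57.70300°, λ = +149.84767°
HYD-47: φ = +61.53583°, λ = -47.12617°
δ₁₃ = central angle CR-08→HYD-47 = 0.777497 rad  (haversine)
θ₁₃ = bearing CR-08→HYD-47 = 8.693°,  θ₁₂ = bearing CR-08→SEC-21 = 344.323°
dₓₜ = R·arcsin(sin δ₁₃ · sin(θ₁₃ − θ₁₂)) = 6372.8·arcsin(0.70150·sin(-335.631°)) = 1871.396 km
|dₓₜ| = 1871.396 km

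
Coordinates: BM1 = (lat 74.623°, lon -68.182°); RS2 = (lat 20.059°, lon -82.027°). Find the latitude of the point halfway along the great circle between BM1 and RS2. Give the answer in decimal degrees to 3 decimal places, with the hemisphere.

47.484°N

Bx = cos φ₂ cos Δλ = 0.912049,  By = cos φ₂ sin Δλ = -0.224780
φₘ = atan2(sin φ₁ + sin φ₂, √((cos φ₁ + Bx)² + By²)) = 47.48410°
λₘ = λ₁ + atan2(By, cos φ₁ + Bx) = -78.99205°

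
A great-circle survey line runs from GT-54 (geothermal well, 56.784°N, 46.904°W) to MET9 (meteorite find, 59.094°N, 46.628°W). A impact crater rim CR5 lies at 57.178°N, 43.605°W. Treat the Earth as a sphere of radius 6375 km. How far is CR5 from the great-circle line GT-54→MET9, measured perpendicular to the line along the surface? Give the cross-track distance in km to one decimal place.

δ₁₃ = central angle GT-54→CR5 = 0.032117 rad  (haversine)
θ₁₃ = bearing GT-54→CR5 = 76.258°,  θ₁₂ = bearing GT-54→MET9 = 3.512°
dₓₜ = R·arcsin(sin δ₁₃ · sin(θ₁₃ − θ₁₂)) = 6375·arcsin(0.03211·sin(72.746°)) = 195.527 km
|dₓₜ| = 195.527 km

195.5 km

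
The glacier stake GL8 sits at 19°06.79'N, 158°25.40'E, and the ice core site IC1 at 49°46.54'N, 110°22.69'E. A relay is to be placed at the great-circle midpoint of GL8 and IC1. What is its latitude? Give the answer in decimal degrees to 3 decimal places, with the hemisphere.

36.806°N

GL8: φ = +19.11317°, λ = +158.42333°
IC1: φ = +49.77567°, λ = +110.37817°
Bx = cos φ₂ cos Δλ = 0.431734,  By = cos φ₂ sin Δλ = -0.480250
φₘ = atan2(sin φ₁ + sin φ₂, √((cos φ₁ + Bx)² + By²)) = 36.80637°
λₘ = λ₁ + atan2(By, cos φ₁ + Bx) = 139.19125°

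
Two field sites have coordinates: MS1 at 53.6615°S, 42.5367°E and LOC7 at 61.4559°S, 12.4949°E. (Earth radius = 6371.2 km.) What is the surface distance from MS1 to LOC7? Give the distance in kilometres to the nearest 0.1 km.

1966.9 km

Δφ = -7.7944°,  Δλ = -30.0418°
a = sin²(Δφ/2) + cos φ₁ cos φ₂ sin²(Δλ/2) = 0.023638
c = 2·arcsin(√a) = 0.308718 rad = 17.6883°
d = R·c = 6371.2 × 0.308718 = 1966.9 km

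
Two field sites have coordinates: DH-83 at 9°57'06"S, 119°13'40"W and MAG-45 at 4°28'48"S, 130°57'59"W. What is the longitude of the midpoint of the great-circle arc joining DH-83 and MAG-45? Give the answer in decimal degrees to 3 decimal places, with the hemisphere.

125.133°W

DH-83: φ = -9.95167°, λ = -119.22778°
MAG-45: φ = -4.48000°, λ = -130.96639°
Bx = cos φ₂ cos Δλ = 0.976094,  By = cos φ₂ sin Δλ = -0.202826
φₘ = atan2(sin φ₁ + sin φ₂, √((cos φ₁ + Bx)² + By²)) = -7.25345°
λₘ = λ₁ + atan2(By, cos φ₁ + Bx) = -125.13272°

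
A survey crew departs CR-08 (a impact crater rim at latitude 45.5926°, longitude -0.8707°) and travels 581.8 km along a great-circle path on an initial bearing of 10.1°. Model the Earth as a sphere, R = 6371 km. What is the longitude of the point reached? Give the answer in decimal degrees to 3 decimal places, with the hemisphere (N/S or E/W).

δ = d/R = 581.8/6371 = 0.091320 rad
φ₂ = arcsin(sin φ₁ cos δ + cos φ₁ sin δ cos θ)
   = arcsin(0.71438·0.99583 + 0.69976·0.09119·0.98450) = 50.73524°
λ₂ = λ₁ + atan2(sin θ sin δ cos φ₁, cos δ − sin φ₁ sin φ₂) = 0.57720°

0.577°E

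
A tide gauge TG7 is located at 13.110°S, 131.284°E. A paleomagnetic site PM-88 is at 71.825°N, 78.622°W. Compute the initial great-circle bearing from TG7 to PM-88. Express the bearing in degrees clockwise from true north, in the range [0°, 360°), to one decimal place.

Δλ = 150.0940°
y = sin Δλ · cos φ₂ = 0.155517
x = cos φ₁ sin φ₂ − sin φ₁ cos φ₂ cos Δλ = 0.864016
θ = atan2(y, x) = 10.2036° → 10.2036° (mod 360°)

10.2°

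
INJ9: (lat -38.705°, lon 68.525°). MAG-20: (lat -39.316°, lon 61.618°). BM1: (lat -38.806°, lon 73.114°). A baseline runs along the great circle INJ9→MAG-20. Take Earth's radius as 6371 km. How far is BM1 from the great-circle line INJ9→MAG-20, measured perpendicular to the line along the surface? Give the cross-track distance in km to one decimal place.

80.8 km

δ₁₃ = central angle INJ9→BM1 = 0.062477 rad  (haversine)
θ₁₃ = bearing INJ9→BM1 = 93.053°,  θ₁₂ = bearing INJ9→MAG-20 = 261.337°
dₓₜ = R·arcsin(sin δ₁₃ · sin(θ₁₃ − θ₁₂)) = 6371·arcsin(0.06244·sin(-168.285°)) = -80.770 km
|dₓₜ| = 80.770 km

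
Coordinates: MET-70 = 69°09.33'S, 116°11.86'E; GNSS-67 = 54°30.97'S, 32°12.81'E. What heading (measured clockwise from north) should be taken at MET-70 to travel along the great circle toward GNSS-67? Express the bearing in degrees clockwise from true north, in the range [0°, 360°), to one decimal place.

MET-70: φ = -69.15550°, λ = +116.19767°
GNSS-67: φ = -54.51617°, λ = +32.21350°
Δλ = -83.9842°
y = sin Δλ · cos φ₂ = -0.577277
x = cos φ₁ sin φ₂ − sin φ₁ cos φ₂ cos Δλ = -0.232894
θ = atan2(y, x) = -111.9709° → 248.0291° (mod 360°)

248.0°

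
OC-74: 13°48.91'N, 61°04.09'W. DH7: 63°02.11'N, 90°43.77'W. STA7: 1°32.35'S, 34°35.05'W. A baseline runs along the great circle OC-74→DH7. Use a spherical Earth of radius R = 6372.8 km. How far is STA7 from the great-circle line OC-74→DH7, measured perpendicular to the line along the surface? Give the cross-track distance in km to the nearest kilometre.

2354 km

OC-74: φ = +13.81517°, λ = -61.06817°
DH7: φ = +63.03517°, λ = -90.72950°
STA7: φ = -1.53917°, λ = -34.58417°
δ₁₃ = central angle OC-74→STA7 = 0.530729 rad  (haversine)
θ₁₃ = bearing OC-74→STA7 = 118.271°,  θ₁₂ = bearing OC-74→DH7 = 343.781°
dₓₜ = R·arcsin(sin δ₁₃ · sin(θ₁₃ − θ₁₂)) = 6372.8·arcsin(0.50616·sin(-225.510°)) = 2354.294 km
|dₓₜ| = 2354.294 km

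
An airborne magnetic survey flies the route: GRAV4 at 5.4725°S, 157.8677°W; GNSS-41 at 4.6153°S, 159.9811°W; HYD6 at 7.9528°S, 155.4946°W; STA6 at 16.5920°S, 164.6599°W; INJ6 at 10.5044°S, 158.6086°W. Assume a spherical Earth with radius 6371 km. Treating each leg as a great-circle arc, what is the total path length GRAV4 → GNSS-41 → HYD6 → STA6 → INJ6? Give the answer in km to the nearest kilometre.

3196 km

GRAV4→GNSS-41: c = 0.039672 rad, d = 252.75 km
GNSS-41→HYD6: c = 0.097208 rad, d = 619.31 km
HYD6→STA6: c = 0.217054 rad, d = 1382.85 km
STA6→INJ6: c = 0.147713 rad, d = 941.08 km
Total = 252.75 + 619.31 + 1382.85 + 941.08 = 3195.99 km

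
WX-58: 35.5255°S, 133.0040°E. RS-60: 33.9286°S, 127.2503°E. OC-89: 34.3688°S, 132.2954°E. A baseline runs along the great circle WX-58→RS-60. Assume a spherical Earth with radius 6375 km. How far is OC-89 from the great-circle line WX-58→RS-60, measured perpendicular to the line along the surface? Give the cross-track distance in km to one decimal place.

δ₁₃ = central angle WX-58→OC-89 = 0.022590 rad  (haversine)
θ₁₃ = bearing WX-58→OC-89 = 333.133°,  θ₁₂ = bearing WX-58→RS-60 = 287.004°
dₓₜ = R·arcsin(sin δ₁₃ · sin(θ₁₃ − θ₁₂)) = 6375·arcsin(0.02259·sin(46.129°)) = 103.815 km
|dₓₜ| = 103.815 km

103.8 km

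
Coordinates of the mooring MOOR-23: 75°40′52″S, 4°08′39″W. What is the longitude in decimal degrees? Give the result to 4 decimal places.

4.1442°W

4° + 8′/60 + 39″/3600 = 4 + 0.13333 + 0.01083 = 4.1442°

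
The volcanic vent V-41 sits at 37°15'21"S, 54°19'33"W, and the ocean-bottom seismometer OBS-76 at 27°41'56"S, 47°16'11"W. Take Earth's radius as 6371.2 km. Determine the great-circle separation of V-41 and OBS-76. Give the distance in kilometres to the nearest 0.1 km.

1251.0 km

V-41: φ = -37.25583°, λ = -54.32583°
OBS-76: φ = -27.69889°, λ = -47.26972°
Δφ = 9.5569°,  Δλ = 7.0561°
a = sin²(Δφ/2) + cos φ₁ cos φ₂ sin²(Δλ/2) = 0.009608
c = 2·arcsin(√a) = 0.196358 rad = 11.2505°
d = R·c = 6371.2 × 0.196358 = 1251.0 km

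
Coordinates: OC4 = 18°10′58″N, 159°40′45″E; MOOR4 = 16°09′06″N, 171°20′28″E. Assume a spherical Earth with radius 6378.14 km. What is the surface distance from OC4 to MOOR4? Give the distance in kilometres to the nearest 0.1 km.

OC4: φ = +18.18278°, λ = +159.67917°
MOOR4: φ = +16.15167°, λ = +171.34111°
Δφ = -2.0311°,  Δλ = 11.6619°
a = sin²(Δφ/2) + cos φ₁ cos φ₂ sin²(Δλ/2) = 0.009733
c = 2·arcsin(√a) = 0.197634 rad = 11.3236°
d = R·c = 6378.14 × 0.197634 = 1260.5 km

1260.5 km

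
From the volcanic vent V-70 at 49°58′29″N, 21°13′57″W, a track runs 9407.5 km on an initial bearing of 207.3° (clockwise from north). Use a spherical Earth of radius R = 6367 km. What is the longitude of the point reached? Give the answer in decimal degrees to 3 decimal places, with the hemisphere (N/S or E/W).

V-70: φ = +49.97472°, λ = -21.23250°
δ = d/R = 9407.5/6367 = 1.477540 rad
φ₂ = arcsin(sin φ₁ cos δ + cos φ₁ sin δ cos θ)
   = arcsin(0.76576·0.09312 + 0.64313·0.99565·-0.88862) = -29.84801°
λ₂ = λ₁ + atan2(sin θ sin δ cos φ₁, cos δ − sin φ₁ sin φ₂) = -53.00159°

53.002°W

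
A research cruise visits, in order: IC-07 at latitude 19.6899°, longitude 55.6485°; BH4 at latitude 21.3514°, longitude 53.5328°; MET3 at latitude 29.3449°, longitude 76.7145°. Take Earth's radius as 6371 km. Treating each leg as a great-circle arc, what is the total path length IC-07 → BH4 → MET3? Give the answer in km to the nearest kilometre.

IC-07→BH4: c = 0.045130 rad, d = 287.53 km
BH4→MET3: c = 0.390457 rad, d = 2487.60 km
Total = 287.53 + 2487.60 = 2775.12 km

2775 km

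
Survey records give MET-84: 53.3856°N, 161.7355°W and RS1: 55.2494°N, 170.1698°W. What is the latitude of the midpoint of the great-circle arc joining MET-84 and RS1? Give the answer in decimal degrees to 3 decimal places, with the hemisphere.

Bx = cos φ₂ cos Δλ = 0.563841,  By = cos φ₂ sin Δλ = -0.083606
φₘ = atan2(sin φ₁ + sin φ₂, √((cos φ₁ + Bx)² + By²)) = 54.39103°
λₘ = λ₁ + atan2(By, cos φ₁ + Bx) = -165.85695°

54.391°N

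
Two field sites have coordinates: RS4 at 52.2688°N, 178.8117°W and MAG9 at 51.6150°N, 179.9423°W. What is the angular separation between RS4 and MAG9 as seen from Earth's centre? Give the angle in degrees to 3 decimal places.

0.956°

Δφ = -0.6538°,  Δλ = -1.1306°
a = sin²(Δφ/2) + cos φ₁ cos φ₂ sin²(Δλ/2) = 0.000070
c = 2·arcsin(√a) = 0.016678 rad = 0.9556°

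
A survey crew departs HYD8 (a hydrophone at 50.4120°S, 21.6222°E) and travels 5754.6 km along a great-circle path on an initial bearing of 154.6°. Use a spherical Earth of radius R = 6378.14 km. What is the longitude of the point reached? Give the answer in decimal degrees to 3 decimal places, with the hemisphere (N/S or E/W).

δ = d/R = 5754.6/6378.14 = 0.902238 rad
φ₂ = arcsin(sin φ₁ cos δ + cos φ₁ sin δ cos θ)
   = arcsin(-0.77065·0.61986 + 0.63726·0.78472·-0.90334) = -68.34467°
λ₂ = λ₁ + atan2(sin θ sin δ cos φ₁, cos δ − sin φ₁ sin φ₂) = 135.82231°

135.822°E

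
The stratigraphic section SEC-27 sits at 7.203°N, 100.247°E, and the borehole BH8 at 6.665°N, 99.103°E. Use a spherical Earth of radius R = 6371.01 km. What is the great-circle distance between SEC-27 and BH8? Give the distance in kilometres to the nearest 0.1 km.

139.7 km

Δφ = -0.5380°,  Δλ = -1.1440°
a = sin²(Δφ/2) + cos φ₁ cos φ₂ sin²(Δλ/2) = 0.000120
c = 2·arcsin(√a) = 0.021932 rad = 1.2566°
d = R·c = 6371.01 × 0.021932 = 139.7 km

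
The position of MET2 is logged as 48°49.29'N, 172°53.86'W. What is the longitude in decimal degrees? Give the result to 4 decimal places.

172° + 53.86′/60 = 172 + 0.89767 = 172.8977°

172.8977°W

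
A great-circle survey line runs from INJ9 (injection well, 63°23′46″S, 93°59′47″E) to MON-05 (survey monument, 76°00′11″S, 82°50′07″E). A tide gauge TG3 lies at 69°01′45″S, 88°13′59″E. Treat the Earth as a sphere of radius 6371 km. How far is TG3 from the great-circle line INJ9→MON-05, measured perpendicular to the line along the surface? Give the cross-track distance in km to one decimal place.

93.1 km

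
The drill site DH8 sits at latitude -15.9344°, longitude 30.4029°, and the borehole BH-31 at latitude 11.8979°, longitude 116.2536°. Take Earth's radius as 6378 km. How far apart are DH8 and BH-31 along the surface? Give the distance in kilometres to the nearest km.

Δφ = 27.8323°,  Δλ = 85.8507°
a = sin²(Δφ/2) + cos φ₁ cos φ₂ sin²(Δλ/2) = 0.494260
c = 2·arcsin(√a) = 1.559316 rad = 89.3422°
d = R·c = 6378 × 1.559316 = 9945.3 km

9945 km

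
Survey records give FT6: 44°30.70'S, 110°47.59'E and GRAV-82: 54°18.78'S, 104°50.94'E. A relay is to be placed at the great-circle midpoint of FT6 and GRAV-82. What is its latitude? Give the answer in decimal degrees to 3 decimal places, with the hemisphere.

49.450°S

FT6: φ = -44.51167°, λ = +110.79317°
GRAV-82: φ = -54.31300°, λ = +104.84900°
Bx = cos φ₂ cos Δλ = 0.580220,  By = cos φ₂ sin Δλ = -0.060412
φₘ = atan2(sin φ₁ + sin φ₂, √((cos φ₁ + Bx)² + By²)) = -49.45005°
λₘ = λ₁ + atan2(By, cos φ₁ + Bx) = 108.11880°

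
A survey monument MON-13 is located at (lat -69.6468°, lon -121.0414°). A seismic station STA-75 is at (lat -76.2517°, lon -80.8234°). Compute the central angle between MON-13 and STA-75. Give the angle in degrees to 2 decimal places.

Δφ = -6.6049°,  Δλ = 40.2180°
a = sin²(Δφ/2) + cos φ₁ cos φ₂ sin²(Δλ/2) = 0.013089
c = 2·arcsin(√a) = 0.229317 rad = 13.1389°

13.14°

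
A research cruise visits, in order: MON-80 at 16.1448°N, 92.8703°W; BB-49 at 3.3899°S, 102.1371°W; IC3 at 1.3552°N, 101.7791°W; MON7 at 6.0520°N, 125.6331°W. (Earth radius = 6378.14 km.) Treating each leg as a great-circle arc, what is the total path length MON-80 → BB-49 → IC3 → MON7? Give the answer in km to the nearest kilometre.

MON-80→BB-49: c = 0.376588 rad, d = 2401.93 km
BB-49→IC3: c = 0.083053 rad, d = 529.72 km
IC3→MON7: c = 0.423343 rad, d = 2700.14 km
Total = 2401.93 + 529.72 + 2700.14 = 5631.79 km

5632 km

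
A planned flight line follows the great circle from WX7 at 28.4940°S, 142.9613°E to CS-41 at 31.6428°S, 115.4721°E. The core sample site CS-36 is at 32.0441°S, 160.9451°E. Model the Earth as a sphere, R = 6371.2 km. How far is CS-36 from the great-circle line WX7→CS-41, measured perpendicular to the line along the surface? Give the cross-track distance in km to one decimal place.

921.5 km

δ₁₃ = central angle WX7→CS-36 = 0.277713 rad  (haversine)
θ₁₃ = bearing WX7→CS-36 = 107.333°,  θ₁₂ = bearing WX7→CS-41 = 255.615°
dₓₜ = R·arcsin(sin δ₁₃ · sin(θ₁₃ − θ₁₂)) = 6371.2·arcsin(0.27416·sin(-148.282°)) = -921.514 km
|dₓₜ| = 921.514 km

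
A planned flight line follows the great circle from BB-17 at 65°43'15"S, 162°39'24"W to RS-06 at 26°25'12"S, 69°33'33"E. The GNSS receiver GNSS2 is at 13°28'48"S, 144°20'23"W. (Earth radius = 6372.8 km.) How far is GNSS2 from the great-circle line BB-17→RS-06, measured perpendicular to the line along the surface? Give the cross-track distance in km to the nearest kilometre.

2105 km

BB-17: φ = -65.72083°, λ = -162.65667°
RS-06: φ = -26.42000°, λ = +69.55917°
GNSS2: φ = -13.48000°, λ = -144.33972°
δ₁₃ = central angle BB-17→GNSS2 = 0.937154 rad  (haversine)
θ₁₃ = bearing BB-17→GNSS2 = 22.286°,  θ₁₂ = bearing BB-17→RS-06 = 226.016°
dₓₜ = R·arcsin(sin δ₁₃ · sin(θ₁₃ − θ₁₂)) = 6372.8·arcsin(0.80588·sin(-203.729°)) = 2104.749 km
|dₓₜ| = 2104.749 km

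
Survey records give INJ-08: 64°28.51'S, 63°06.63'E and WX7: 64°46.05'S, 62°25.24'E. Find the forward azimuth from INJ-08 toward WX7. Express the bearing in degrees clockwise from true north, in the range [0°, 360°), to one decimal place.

225.0°

INJ-08: φ = -64.47517°, λ = +63.11050°
WX7: φ = -64.76750°, λ = +62.42067°
Δλ = -0.6898°
y = sin Δλ · cos φ₂ = -0.005132
x = cos φ₁ sin φ₂ − sin φ₁ cos φ₂ cos Δλ = -0.005130
θ = atan2(y, x) = -134.9869° → 225.0131° (mod 360°)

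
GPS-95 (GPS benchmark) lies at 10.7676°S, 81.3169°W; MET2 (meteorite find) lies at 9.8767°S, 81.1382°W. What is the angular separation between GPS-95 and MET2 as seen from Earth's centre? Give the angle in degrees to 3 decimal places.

0.908°

Δφ = 0.8909°,  Δλ = 0.1787°
a = sin²(Δφ/2) + cos φ₁ cos φ₂ sin²(Δλ/2) = 0.000063
c = 2·arcsin(√a) = 0.015849 rad = 0.9081°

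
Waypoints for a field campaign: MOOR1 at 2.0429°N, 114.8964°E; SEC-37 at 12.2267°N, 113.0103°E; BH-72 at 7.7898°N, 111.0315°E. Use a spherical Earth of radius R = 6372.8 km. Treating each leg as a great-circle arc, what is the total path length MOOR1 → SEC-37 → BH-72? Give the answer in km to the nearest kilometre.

1691 km

MOOR1→SEC-37: c = 0.180709 rad, d = 1151.62 km
SEC-37→BH-72: c = 0.084574 rad, d = 538.98 km
Total = 1151.62 + 538.98 = 1690.60 km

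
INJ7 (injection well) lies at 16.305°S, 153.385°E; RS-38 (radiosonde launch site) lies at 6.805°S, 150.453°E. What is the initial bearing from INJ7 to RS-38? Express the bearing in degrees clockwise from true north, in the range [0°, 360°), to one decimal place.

Δλ = -2.9320°
y = sin Δλ · cos φ₂ = -0.050790
x = cos φ₁ sin φ₂ − sin φ₁ cos φ₂ cos Δλ = 0.164683
θ = atan2(y, x) = -17.1405° → 342.8595° (mod 360°)

342.9°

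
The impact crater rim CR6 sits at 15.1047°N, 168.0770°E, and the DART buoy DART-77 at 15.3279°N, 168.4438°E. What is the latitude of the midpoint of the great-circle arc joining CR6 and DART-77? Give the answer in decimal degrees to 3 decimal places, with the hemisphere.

Bx = cos φ₂ cos Δλ = 0.964409,  By = cos φ₂ sin Δλ = 0.006174
φₘ = atan2(sin φ₁ + sin φ₂, √((cos φ₁ + Bx)² + By²)) = 15.21637°
λₘ = λ₁ + atan2(By, cos φ₁ + Bx) = 168.26030°

15.216°N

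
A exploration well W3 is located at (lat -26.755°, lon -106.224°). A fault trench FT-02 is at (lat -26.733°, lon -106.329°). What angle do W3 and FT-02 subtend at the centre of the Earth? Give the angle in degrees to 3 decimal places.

0.096°

Δφ = 0.0220°,  Δλ = -0.1050°
a = sin²(Δφ/2) + cos φ₁ cos φ₂ sin²(Δλ/2) = 0.000001
c = 2·arcsin(√a) = 0.001681 rad = 0.0963°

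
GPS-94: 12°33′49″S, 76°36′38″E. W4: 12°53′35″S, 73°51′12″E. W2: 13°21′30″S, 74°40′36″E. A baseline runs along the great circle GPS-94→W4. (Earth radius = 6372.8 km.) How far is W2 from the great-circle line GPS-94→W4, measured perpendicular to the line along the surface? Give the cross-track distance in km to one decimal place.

61.9 km

GPS-94: φ = -12.56361°, λ = +76.61056°
W4: φ = -12.89306°, λ = +73.85333°
W2: φ = -13.35833°, λ = +74.67667°
δ₁₃ = central angle GPS-94→W2 = 0.035697 rad  (haversine)
θ₁₃ = bearing GPS-94→W2 = 246.921°,  θ₁₂ = bearing GPS-94→W4 = 262.714°
dₓₜ = R·arcsin(sin δ₁₃ · sin(θ₁₃ − θ₁₂)) = 6372.8·arcsin(0.03569·sin(-15.793°)) = -61.904 km
|dₓₜ| = 61.904 km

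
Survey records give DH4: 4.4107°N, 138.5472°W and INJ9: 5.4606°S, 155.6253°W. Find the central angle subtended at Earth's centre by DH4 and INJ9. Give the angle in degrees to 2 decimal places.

19.71°

Δφ = -9.8713°,  Δλ = -17.0781°
a = sin²(Δφ/2) + cos φ₁ cos φ₂ sin²(Δλ/2) = 0.029285
c = 2·arcsin(√a) = 0.343948 rad = 19.7068°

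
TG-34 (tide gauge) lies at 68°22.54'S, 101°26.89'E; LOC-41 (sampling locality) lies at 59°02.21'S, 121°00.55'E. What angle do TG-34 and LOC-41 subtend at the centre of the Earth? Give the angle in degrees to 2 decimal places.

12.63°

TG-34: φ = -68.37567°, λ = +101.44817°
LOC-41: φ = -59.03683°, λ = +121.00917°
Δφ = 9.3388°,  Δλ = 19.5610°
a = sin²(Δφ/2) + cos φ₁ cos φ₂ sin²(Δλ/2) = 0.012098
c = 2·arcsin(√a) = 0.220431 rad = 12.6297°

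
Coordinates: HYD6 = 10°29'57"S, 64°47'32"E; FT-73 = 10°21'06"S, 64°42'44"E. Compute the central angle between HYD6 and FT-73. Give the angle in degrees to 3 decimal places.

0.167°

HYD6: φ = -10.49917°, λ = +64.79222°
FT-73: φ = -10.35167°, λ = +64.71222°
Δφ = 0.1475°,  Δλ = -0.0800°
a = sin²(Δφ/2) + cos φ₁ cos φ₂ sin²(Δλ/2) = 0.000002
c = 2·arcsin(√a) = 0.002918 rad = 0.1672°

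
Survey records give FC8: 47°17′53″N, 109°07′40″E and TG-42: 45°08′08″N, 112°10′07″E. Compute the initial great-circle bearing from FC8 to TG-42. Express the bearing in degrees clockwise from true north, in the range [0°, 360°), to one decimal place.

FC8: φ = +47.29806°, λ = +109.12778°
TG-42: φ = +45.13556°, λ = +112.16861°
Δλ = 3.0408°
y = sin Δλ · cos φ₂ = 0.037421
x = cos φ₁ sin φ₂ − sin φ₁ cos φ₂ cos Δλ = -0.037004
θ = atan2(y, x) = 134.6785° → 134.6785° (mod 360°)

134.7°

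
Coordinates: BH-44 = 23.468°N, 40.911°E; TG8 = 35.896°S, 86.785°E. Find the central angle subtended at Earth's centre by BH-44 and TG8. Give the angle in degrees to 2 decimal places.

Δφ = -59.3640°,  Δλ = 45.8740°
a = sin²(Δφ/2) + cos φ₁ cos φ₂ sin²(Δλ/2) = 0.358068
c = 2·arcsin(√a) = 1.282974 rad = 73.5090°

73.51°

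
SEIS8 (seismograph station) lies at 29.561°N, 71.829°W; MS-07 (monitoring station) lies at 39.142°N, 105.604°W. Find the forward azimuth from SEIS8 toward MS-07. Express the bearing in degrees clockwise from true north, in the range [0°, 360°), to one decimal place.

298.2°

Δλ = -33.7750°
y = sin Δλ · cos φ₂ = -0.431173
x = cos φ₁ sin φ₂ − sin φ₁ cos φ₂ cos Δλ = 0.231020
θ = atan2(y, x) = -61.8178° → 298.1822° (mod 360°)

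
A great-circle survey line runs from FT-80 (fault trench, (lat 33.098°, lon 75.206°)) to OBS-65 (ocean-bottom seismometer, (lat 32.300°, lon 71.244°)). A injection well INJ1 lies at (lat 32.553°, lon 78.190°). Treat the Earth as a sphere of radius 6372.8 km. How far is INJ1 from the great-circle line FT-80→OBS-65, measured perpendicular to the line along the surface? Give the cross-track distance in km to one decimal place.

δ₁₃ = central angle FT-80→INJ1 = 0.044785 rad  (haversine)
θ₁₃ = bearing FT-80→INJ1 = 101.451°,  θ₁₂ = bearing FT-80→OBS-65 = 257.616°
dₓₜ = R·arcsin(sin δ₁₃ · sin(θ₁₃ − θ₁₂)) = 6372.8·arcsin(0.04477·sin(-156.165°)) = -115.301 km
|dₓₜ| = 115.301 km

115.3 km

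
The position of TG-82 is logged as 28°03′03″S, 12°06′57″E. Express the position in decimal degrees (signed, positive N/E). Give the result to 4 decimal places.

-28.0508°, +12.1158°

lat: 28.0508° S → -28.0508°
lon: 12.1158° E → +12.1158°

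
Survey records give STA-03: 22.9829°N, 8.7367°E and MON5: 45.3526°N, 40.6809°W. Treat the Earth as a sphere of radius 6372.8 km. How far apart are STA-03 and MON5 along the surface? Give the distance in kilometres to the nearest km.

5081 km

Δφ = 22.3697°,  Δλ = -49.4176°
a = sin²(Δφ/2) + cos φ₁ cos φ₂ sin²(Δλ/2) = 0.150669
c = 2·arcsin(√a) = 0.797271 rad = 45.6803°
d = R·c = 6372.8 × 0.797271 = 5080.8 km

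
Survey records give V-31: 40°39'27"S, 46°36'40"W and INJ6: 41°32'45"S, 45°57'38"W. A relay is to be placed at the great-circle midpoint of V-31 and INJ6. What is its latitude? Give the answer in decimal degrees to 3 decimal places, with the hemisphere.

V-31: φ = -40.65750°, λ = -46.61111°
INJ6: φ = -41.54583°, λ = -45.96056°
Bx = cos φ₂ cos Δλ = 0.748377,  By = cos φ₂ sin Δλ = 0.008498
φₘ = atan2(sin φ₁ + sin φ₂, √((cos φ₁ + Bx)² + By²)) = -41.10212°
λₘ = λ₁ + atan2(By, cos φ₁ + Bx) = -46.28803°

41.102°S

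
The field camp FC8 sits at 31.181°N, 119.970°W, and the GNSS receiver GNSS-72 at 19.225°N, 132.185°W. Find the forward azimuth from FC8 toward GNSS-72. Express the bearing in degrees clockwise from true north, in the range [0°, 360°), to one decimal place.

Δλ = -12.2150°
y = sin Δλ · cos φ₂ = -0.199781
x = cos φ₁ sin φ₂ − sin φ₁ cos φ₂ cos Δλ = -0.196093
θ = atan2(y, x) = -134.4661° → 225.5339° (mod 360°)

225.5°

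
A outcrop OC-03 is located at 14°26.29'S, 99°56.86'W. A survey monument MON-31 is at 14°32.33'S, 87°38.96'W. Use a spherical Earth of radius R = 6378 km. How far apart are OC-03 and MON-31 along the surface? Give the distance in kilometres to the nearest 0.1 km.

1325.4 km

OC-03: φ = -14.43817°, λ = -99.94767°
MON-31: φ = -14.53883°, λ = -87.64933°
Δφ = -0.1007°,  Δλ = 12.2983°
a = sin²(Δφ/2) + cos φ₁ cos φ₂ sin²(Δλ/2) = 0.010757
c = 2·arcsin(√a) = 0.207803 rad = 11.9062°
d = R·c = 6378 × 0.207803 = 1325.4 km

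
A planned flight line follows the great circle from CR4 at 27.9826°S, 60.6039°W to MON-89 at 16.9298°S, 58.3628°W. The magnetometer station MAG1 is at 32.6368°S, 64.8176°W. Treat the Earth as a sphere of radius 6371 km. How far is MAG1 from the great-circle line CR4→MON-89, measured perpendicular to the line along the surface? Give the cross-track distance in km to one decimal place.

δ₁₃ = central angle CR4→MAG1 = 0.103076 rad  (haversine)
θ₁₃ = bearing CR4→MAG1 = 216.967°,  θ₁₂ = bearing CR4→MON-89 = 11.061°
dₓₜ = R·arcsin(sin δ₁₃ · sin(θ₁₃ − θ₁₂)) = 6371·arcsin(0.10289·sin(205.906°)) = -286.495 km
|dₓₜ| = 286.495 km

286.5 km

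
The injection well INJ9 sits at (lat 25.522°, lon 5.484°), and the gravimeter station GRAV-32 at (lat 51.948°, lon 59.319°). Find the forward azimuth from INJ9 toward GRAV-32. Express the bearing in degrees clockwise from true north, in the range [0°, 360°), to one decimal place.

41.9°

Δλ = 53.8350°
y = sin Δλ · cos φ₂ = 0.497614
x = cos φ₁ sin φ₂ − sin φ₁ cos φ₂ cos Δλ = 0.553896
θ = atan2(y, x) = 41.9362° → 41.9362° (mod 360°)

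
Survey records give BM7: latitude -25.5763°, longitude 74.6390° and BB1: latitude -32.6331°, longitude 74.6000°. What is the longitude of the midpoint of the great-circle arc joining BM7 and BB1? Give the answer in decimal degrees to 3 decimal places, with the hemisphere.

Bx = cos φ₂ cos Δλ = 0.842141,  By = cos φ₂ sin Δλ = -0.000573
φₘ = atan2(sin φ₁ + sin φ₂, √((cos φ₁ + Bx)² + By²)) = -29.10470°
λₘ = λ₁ + atan2(By, cos φ₁ + Bx) = 74.62017°

74.620°E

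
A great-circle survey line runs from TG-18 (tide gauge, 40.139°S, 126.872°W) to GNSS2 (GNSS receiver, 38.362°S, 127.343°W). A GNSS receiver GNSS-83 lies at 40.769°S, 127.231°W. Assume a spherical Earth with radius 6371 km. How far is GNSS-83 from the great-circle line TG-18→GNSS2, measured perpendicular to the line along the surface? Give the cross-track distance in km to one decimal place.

43.9 km

δ₁₃ = central angle TG-18→GNSS-83 = 0.011985 rad  (haversine)
θ₁₃ = bearing TG-18→GNSS-83 = 203.326°,  θ₁₂ = bearing TG-18→GNSS2 = 348.251°
dₓₜ = R·arcsin(sin δ₁₃ · sin(θ₁₃ − θ₁₂)) = 6371·arcsin(0.01198·sin(-144.926°)) = -43.876 km
|dₓₜ| = 43.876 km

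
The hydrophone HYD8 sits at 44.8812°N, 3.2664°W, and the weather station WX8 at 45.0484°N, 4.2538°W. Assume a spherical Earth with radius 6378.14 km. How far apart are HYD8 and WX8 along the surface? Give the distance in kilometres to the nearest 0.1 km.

80.0 km

Δφ = 0.1672°,  Δλ = -0.9874°
a = sin²(Δφ/2) + cos φ₁ cos φ₂ sin²(Δλ/2) = 0.000039
c = 2·arcsin(√a) = 0.012538 rad = 0.7184°
d = R·c = 6378.14 × 0.012538 = 80.0 km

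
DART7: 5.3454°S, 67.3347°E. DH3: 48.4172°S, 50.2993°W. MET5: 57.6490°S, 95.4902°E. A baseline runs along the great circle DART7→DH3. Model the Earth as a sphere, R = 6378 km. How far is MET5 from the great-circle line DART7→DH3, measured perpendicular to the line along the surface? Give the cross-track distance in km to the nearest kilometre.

δ₁₃ = central angle DART7→MET5 = 0.990306 rad  (haversine)
θ₁₃ = bearing DART7→MET5 = 162.425°,  θ₁₂ = bearing DART7→DH3 = 217.244°
dₓₜ = R·arcsin(sin δ₁₃ · sin(θ₁₃ − θ₁₂)) = 6378·arcsin(0.83619·sin(-54.819°)) = -4799.334 km
|dₓₜ| = 4799.334 km

4799 km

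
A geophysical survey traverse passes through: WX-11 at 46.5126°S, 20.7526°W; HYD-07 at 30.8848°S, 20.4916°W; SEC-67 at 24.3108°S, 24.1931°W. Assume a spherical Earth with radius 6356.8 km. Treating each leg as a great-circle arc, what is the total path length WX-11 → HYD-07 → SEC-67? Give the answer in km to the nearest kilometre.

WX-11→HYD-07: c = 0.272779 rad, d = 1734.00 km
HYD-07→SEC-67: c = 0.128203 rad, d = 814.96 km
Total = 1734.00 + 814.96 = 2548.96 km

2549 km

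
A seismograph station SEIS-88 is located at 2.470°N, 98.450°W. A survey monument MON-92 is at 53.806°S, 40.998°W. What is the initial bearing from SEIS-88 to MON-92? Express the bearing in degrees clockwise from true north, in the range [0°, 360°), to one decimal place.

148.7°

Δλ = 57.4520°
y = sin Δλ · cos φ₂ = 0.497775
x = cos φ₁ sin φ₂ − sin φ₁ cos φ₂ cos Δλ = -0.819964
θ = atan2(y, x) = 148.7394° → 148.7394° (mod 360°)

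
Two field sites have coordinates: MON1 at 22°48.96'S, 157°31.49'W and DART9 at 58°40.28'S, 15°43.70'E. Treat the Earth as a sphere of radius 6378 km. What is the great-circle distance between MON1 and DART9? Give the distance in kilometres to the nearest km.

10945 km

MON1: φ = -22.81600°, λ = -157.52483°
DART9: φ = -58.67133°, λ = +15.72833°
Δφ = -35.8553°,  Δλ = 173.2532°
a = sin²(Δφ/2) + cos φ₁ cos φ₂ sin²(Δλ/2) = 0.572355
c = 2·arcsin(√a) = 1.716015 rad = 98.3204°
d = R·c = 6378 × 1.716015 = 10944.7 km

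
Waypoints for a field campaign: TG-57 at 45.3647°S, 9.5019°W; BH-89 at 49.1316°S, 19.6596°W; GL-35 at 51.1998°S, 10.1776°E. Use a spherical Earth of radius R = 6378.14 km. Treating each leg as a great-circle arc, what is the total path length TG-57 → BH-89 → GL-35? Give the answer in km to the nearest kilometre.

2999 km

TG-57→BH-89: c = 0.136972 rad, d = 873.63 km
BH-89→GL-35: c = 0.333203 rad, d = 2125.22 km
Total = 873.63 + 2125.22 = 2998.84 km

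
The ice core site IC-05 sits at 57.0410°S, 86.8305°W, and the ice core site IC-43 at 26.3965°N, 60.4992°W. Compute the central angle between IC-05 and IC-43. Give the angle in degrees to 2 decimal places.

Δφ = 83.4375°,  Δλ = 26.3313°
a = sin²(Δφ/2) + cos φ₁ cos φ₂ sin²(Δλ/2) = 0.468137
c = 2·arcsin(√a) = 1.507028 rad = 86.3463°

86.35°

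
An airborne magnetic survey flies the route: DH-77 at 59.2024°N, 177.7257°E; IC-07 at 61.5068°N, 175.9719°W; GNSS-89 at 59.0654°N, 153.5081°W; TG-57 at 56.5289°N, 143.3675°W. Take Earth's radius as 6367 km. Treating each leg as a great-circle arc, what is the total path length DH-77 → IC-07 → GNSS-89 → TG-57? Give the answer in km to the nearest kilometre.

DH-77→IC-07: c = 0.067613 rad, d = 430.49 km
IC-07→GNSS-89: c = 0.197887 rad, d = 1259.95 km
GNSS-89→TG-57: c = 0.104053 rad, d = 662.50 km
Total = 430.49 + 1259.95 + 662.50 = 2352.94 km

2353 km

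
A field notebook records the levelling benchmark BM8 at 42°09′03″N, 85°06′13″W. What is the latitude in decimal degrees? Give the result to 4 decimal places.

42.1508°N

42° + 9′/60 + 3″/3600 = 42 + 0.15000 + 0.00083 = 42.1508°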